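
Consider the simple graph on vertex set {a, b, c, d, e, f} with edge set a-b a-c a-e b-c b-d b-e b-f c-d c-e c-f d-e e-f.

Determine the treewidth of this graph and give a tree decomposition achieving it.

Each bag holds 4 vertices, so the decomposition has width 3, which upper-bounds the treewidth. Conversely, {b, c, d, e} is a clique of size 4, and the vertices of any clique must share a bag in every tree decomposition; so some bag has ≥ 4 vertices and tw(G) ≥ 3. Hence tw(G) = 3 exactly.

Treewidth 3.
Bags: B1 = {b, c, e, f}  B2 = {b, c, d, e}  B3 = {a, b, c, e}
Tree: B1–B2, B2–B3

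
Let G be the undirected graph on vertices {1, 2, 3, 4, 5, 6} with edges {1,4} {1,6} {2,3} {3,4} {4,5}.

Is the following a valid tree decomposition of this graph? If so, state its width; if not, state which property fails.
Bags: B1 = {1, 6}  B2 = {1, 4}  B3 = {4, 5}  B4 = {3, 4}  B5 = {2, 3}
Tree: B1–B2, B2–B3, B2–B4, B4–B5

Every vertex of G appears in some bag (union = {1, 2, 3, 4, 5, 6}); every edge is covered by a bag; and for each vertex v the set of bags containing v is connected in the bag tree. The decomposition is therefore valid. The largest bag has 2 vertices, so the width is 1.

Yes; width 1.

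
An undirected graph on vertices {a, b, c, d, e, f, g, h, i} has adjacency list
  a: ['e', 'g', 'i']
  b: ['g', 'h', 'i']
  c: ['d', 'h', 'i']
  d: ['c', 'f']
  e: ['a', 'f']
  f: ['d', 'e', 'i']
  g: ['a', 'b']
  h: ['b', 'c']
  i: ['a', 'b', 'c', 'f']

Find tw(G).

A width-3 tree decomposition is:
Bags: B1 = {a, d, e, f}  B2 = {a, d, f, i}  B3 = {a, c, d, i}  B4 = {a, c, g, i}  B5 = {b, c, g, i}  B6 = {b, c, g, h}
Tree: B1–B2, B2–B3, B3–B4, B4–B5, B5–B6
Each bag holds 4 vertices, so the decomposition has width 3, which upper-bounds the treewidth. For the lower bound: the 4 vertex sets {d,e,f}, {a}, {i}, {b,c,g,h} are disjoint, each induces a connected subgraph, and every pair is joined by at least one edge of G. Contracting each set to a single vertex therefore yields K_{4} as a minor, and since treewidth is minor-monotone, tw(G) ≥ tw(K_{4}) = 3. Hence tw(G) = 3 exactly.

3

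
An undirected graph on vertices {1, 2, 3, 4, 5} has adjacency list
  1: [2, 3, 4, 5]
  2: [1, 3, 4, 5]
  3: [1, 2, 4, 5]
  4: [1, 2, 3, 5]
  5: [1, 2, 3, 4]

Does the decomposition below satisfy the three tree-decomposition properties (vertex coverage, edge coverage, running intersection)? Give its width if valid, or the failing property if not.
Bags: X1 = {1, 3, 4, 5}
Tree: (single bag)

A tree decomposition must satisfy three properties: every vertex lies in some bag; for every edge, both endpoints lie together in some bag; and for every vertex, the bags containing it form a connected subtree. Here vertex 2 appears in no bag, so the decomposition is invalid.

No — vertex 2 appears in no bag.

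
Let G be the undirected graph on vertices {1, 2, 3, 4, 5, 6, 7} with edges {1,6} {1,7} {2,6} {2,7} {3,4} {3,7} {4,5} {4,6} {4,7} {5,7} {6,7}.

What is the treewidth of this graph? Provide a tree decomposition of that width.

Treewidth 2.
One optimal decomposition is:
Bags: B1 = {2, 6, 7}  B2 = {4, 6, 7}  B3 = {3, 4, 7}  B4 = {1, 6, 7}  B5 = {4, 5, 7}
Tree: B1–B2, B2–B3, B1–B4, B3–B5

The largest bag has 3 vertices, giving width 2; this decomposition certifies tw(G) ≤ 2. For the lower bound, the 3 vertices {1, 6, 7} are pairwise adjacent, and any tree decomposition puts a clique entirely inside one bag — forcing width ≥ 2. Hence tw(G) = 2 exactly.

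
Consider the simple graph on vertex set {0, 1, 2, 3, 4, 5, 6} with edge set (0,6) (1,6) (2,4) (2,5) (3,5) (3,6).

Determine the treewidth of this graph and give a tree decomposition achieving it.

Each bag holds 2 vertices, so the decomposition has width 1, which upper-bounds the treewidth. Since G has at least one edge (e.g. 5–3), it is not an edgeless graph, so tw(G) ≥ 1. Therefore the treewidth is 1.

Treewidth 1.
Bags: B1 = {3, 5}  B2 = {3, 6}  B3 = {0, 6}  B4 = {2, 5}  B5 = {1, 6}  B6 = {2, 4}
Tree: B1–B2, B2–B3, B1–B4, B3–B5, B4–B6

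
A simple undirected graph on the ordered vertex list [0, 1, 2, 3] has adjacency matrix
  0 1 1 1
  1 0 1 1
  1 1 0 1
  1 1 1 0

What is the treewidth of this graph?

A width-3 tree decomposition is:
Bags: B1 = {0, 1, 2, 3}
Tree: (single bag)
A single bag containing all 4 vertices is trivially a valid decomposition of width 3. Conversely, {0, 1, 2, 3} is a clique of size 4, and the vertices of any clique must share a bag in every tree decomposition; so some bag has ≥ 4 vertices and tw(G) ≥ 3. Hence tw(G) = 3 exactly.

3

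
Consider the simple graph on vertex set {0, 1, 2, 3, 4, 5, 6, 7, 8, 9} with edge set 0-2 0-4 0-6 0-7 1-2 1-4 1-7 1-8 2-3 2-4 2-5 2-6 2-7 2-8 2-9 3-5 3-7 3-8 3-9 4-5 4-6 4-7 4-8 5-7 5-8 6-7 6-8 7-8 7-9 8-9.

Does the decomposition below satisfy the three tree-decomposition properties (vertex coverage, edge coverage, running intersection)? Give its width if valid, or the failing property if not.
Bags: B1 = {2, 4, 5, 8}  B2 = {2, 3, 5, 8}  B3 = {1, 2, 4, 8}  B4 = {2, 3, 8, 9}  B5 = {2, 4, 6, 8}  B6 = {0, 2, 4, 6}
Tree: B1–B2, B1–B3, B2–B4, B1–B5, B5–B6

No — vertex 7 appears in no bag.

A tree decomposition must satisfy three properties: every vertex lies in some bag; for every edge, both endpoints lie together in some bag; and for every vertex, the bags containing it form a connected subtree. Here vertex 7 appears in no bag, so the decomposition is invalid.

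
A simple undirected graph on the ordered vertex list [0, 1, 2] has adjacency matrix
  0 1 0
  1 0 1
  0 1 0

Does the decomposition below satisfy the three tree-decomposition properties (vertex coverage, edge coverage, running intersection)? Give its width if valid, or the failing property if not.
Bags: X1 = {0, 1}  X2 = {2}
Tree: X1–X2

A tree decomposition must satisfy three properties: every vertex lies in some bag; for every edge, both endpoints lie together in some bag; and for every vertex, the bags containing it form a connected subtree. Here edge (1,2) lies in no bag, so the decomposition is invalid.

No — edge (1,2) lies in no bag.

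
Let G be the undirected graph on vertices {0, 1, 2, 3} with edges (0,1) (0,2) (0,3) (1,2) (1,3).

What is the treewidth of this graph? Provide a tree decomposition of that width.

Treewidth 2.
One such decomposition:
Bags: B1 = {0, 1, 2}  B2 = {0, 1, 3}
Tree: B1–B2

Each bag holds 3 vertices, so the decomposition has width 2, which upper-bounds the treewidth. For the lower bound, the 3 vertices {0, 1, 2} are pairwise adjacent, and any tree decomposition puts a clique entirely inside one bag — forcing width ≥ 2. Hence tw(G) = 2 exactly.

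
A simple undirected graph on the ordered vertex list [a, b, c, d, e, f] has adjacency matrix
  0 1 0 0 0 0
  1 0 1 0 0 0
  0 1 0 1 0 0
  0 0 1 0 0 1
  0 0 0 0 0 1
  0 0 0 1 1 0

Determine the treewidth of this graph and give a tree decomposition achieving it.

The largest bag has 2 vertices, giving width 1; this decomposition certifies tw(G) ≤ 1. Since G has at least one edge (e.g. a–b), it is not an edgeless graph, so tw(G) ≥ 1. Therefore the treewidth is 1.

Treewidth 1.
One such decomposition:
Bags: B1 = {a, b}  B2 = {b, c}  B3 = {c, d}  B4 = {d, f}  B5 = {e, f}
Tree: B1–B2, B2–B3, B3–B4, B4–B5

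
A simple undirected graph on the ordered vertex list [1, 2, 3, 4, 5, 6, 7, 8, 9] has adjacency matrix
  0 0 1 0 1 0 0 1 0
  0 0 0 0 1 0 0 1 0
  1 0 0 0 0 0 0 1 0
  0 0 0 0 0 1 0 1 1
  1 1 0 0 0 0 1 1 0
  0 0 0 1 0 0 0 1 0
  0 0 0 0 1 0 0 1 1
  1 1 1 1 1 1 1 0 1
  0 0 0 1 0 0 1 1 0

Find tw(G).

2

A width-2 tree decomposition is:
Bags: B1 = {7, 8, 9}  B2 = {5, 7, 8}  B3 = {1, 5, 8}  B4 = {4, 8, 9}  B5 = {2, 5, 8}  B6 = {4, 6, 8}  B7 = {1, 3, 8}
Tree: B1–B2, B2–B3, B1–B4, B2–B5, B4–B6, B3–B7
Every bag has size at most 3, so the width is 3 − 1 = 2 and tw(G) ≤ 2. Conversely, {1, 3, 8} is a clique of size 3, and the vertices of any clique must share a bag in every tree decomposition; so some bag has ≥ 3 vertices and tw(G) ≥ 2. Therefore the treewidth is 2.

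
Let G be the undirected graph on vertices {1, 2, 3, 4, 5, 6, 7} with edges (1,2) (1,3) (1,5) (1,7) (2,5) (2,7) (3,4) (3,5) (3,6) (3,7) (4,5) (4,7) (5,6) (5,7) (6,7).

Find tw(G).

A width-3 tree decomposition is:
Bags: B1 = {1, 3, 5, 7}  B2 = {3, 4, 5, 7}  B3 = {1, 2, 5, 7}  B4 = {3, 5, 6, 7}
Tree: B1–B2, B1–B3, B2–B4
Each bag holds 4 vertices, so the decomposition has width 3, which upper-bounds the treewidth. On the other hand G contains the 4-clique {1, 2, 5, 7}. A clique must lie in a single bag of any decomposition, so no decomposition can have width below 3. Therefore the treewidth is 3.

3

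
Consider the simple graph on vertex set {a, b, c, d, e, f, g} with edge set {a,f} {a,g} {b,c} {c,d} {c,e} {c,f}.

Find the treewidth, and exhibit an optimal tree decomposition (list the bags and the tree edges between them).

The largest bag has 2 vertices, giving width 1; this decomposition certifies tw(G) ≤ 1. Any graph with an edge has treewidth ≥ 1, and G has the edge c–f. Combining the bounds, tw(G) = 1.

Treewidth 1.
One such decomposition:
Bags: B1 = {c, f}  B2 = {b, c}  B3 = {a, f}  B4 = {a, g}  B5 = {c, e}  B6 = {c, d}
Tree: B1–B2, B1–B3, B3–B4, B1–B5, B5–B6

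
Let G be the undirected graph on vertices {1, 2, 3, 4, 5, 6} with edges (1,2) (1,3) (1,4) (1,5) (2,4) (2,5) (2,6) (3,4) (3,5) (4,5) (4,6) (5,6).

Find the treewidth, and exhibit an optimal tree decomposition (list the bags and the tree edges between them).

Every bag has size at most 4, so the width is 4 − 1 = 3 and tw(G) ≤ 3. On the other hand G contains the 4-clique {1, 2, 4, 5}. A clique must lie in a single bag of any decomposition, so no decomposition can have width below 3. Hence tw(G) = 3 exactly.

Treewidth 3.
Bags: B1 = {2, 4, 5, 6}  B2 = {1, 2, 4, 5}  B3 = {1, 3, 4, 5}
Tree: B1–B2, B2–B3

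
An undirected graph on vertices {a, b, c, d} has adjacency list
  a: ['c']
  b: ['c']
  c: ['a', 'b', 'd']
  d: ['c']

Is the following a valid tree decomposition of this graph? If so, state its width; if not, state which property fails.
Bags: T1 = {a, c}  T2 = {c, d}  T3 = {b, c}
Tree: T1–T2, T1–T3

Yes; width 1.

Checking the three conditions: (i) the bags cover all of {a, b, c, d}; (ii) for each edge, some bag contains both endpoints; (iii) the bags containing any fixed vertex form a subtree. All hold, so the decomposition is valid with width 2 − 1 = 1.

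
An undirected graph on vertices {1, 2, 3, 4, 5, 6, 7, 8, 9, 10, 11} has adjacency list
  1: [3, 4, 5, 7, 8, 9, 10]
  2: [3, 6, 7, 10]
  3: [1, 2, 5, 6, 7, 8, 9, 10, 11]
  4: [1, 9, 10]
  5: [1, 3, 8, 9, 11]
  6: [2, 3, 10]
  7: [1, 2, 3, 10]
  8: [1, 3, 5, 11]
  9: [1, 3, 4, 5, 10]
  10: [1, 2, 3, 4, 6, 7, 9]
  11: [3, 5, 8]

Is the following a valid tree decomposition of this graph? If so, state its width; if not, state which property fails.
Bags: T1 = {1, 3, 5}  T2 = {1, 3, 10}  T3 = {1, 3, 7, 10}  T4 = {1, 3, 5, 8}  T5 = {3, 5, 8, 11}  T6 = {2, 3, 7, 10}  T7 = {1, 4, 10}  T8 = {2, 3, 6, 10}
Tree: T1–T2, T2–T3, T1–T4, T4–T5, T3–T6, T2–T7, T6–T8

No — vertex 9 appears in no bag.

A tree decomposition must satisfy three properties: every vertex lies in some bag; for every edge, both endpoints lie together in some bag; and for every vertex, the bags containing it form a connected subtree. Here vertex 9 appears in no bag, so the decomposition is invalid.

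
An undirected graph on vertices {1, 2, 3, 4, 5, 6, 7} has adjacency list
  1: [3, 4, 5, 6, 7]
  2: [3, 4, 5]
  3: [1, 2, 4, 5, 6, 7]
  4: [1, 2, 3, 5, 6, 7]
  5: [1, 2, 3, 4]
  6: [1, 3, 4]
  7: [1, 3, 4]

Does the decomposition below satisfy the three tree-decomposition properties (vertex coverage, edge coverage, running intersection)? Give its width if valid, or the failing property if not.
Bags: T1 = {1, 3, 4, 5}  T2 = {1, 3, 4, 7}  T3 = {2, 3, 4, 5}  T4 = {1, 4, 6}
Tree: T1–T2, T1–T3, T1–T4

A tree decomposition must satisfy three properties: every vertex lies in some bag; for every edge, both endpoints lie together in some bag; and for every vertex, the bags containing it form a connected subtree. Here edge (3,6) lies in no bag, so the decomposition is invalid.

No — edge (3,6) lies in no bag.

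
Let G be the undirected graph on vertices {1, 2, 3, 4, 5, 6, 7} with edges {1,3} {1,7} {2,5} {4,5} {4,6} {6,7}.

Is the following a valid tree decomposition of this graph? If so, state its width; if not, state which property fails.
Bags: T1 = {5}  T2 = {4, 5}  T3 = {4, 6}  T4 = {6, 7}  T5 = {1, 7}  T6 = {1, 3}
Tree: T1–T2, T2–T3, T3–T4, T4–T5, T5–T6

A tree decomposition must satisfy three properties: every vertex lies in some bag; for every edge, both endpoints lie together in some bag; and for every vertex, the bags containing it form a connected subtree. Here vertex 2 appears in no bag, so the decomposition is invalid.

No — vertex 2 appears in no bag.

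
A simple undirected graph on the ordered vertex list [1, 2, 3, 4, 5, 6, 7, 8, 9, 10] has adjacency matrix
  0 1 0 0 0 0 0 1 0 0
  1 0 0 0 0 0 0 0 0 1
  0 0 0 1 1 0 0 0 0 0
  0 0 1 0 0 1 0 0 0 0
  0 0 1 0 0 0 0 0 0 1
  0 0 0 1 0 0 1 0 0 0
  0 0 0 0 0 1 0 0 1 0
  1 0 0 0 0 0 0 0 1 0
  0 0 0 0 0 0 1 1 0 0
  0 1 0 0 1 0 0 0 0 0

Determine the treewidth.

2

A width-2 tree decomposition is:
Bags: B1 = {4, 6, 7}  B2 = {4, 7, 9}  B3 = {4, 8, 9}  B4 = {1, 4, 8}  B5 = {1, 2, 4}  B6 = {2, 4, 10}  B7 = {4, 5, 10}  B8 = {3, 4, 5}
Tree: B1–B2, B2–B3, B3–B4, B4–B5, B5–B6, B6–B7, B7–B8
Each bag holds 3 vertices, so the decomposition has width 2, which upper-bounds the treewidth. The edges 4–6–7–9–8–1–2–10–5–3–4 form a cycle, so G is not a tree and its treewidth is at least 2. Hence tw(G) = 2 exactly.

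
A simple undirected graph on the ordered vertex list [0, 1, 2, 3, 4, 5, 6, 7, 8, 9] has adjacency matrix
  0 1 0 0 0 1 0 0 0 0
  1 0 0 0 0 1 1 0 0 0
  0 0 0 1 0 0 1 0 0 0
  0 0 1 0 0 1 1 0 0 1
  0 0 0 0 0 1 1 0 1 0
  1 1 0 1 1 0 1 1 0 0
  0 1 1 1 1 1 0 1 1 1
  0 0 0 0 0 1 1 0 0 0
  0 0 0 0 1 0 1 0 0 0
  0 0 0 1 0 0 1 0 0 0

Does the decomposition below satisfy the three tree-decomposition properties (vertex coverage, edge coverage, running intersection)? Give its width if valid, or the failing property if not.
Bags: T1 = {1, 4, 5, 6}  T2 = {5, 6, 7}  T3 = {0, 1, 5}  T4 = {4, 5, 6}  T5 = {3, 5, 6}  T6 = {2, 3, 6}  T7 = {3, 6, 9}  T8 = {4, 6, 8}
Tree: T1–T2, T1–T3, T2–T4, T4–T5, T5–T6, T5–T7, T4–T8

No — bags containing vertex 4 are not connected in the tree.

A tree decomposition must satisfy three properties: every vertex lies in some bag; for every edge, both endpoints lie together in some bag; and for every vertex, the bags containing it form a connected subtree. Here bags containing vertex 4 are not connected in the tree, so the decomposition is invalid.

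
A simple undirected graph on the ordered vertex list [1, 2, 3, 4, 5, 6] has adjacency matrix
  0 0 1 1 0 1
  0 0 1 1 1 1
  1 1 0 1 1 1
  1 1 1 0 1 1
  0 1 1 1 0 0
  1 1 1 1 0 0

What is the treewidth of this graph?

A width-3 tree decomposition is:
Bags: B1 = {2, 3, 4, 6}  B2 = {2, 3, 4, 5}  B3 = {1, 3, 4, 6}
Tree: B1–B2, B1–B3
Every bag has size at most 4, so the width is 4 − 1 = 3 and tw(G) ≤ 3. Conversely, {1, 3, 4, 6} is a clique of size 4, and the vertices of any clique must share a bag in every tree decomposition; so some bag has ≥ 4 vertices and tw(G) ≥ 3. Combining the bounds, tw(G) = 3.

3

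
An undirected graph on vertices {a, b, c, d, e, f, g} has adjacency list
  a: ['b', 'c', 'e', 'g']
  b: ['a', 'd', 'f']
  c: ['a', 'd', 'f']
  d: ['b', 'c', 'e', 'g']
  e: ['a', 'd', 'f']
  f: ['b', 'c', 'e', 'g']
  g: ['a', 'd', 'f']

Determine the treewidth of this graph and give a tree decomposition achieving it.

Treewidth 3.
One such decomposition:
Bags: B1 = {a, c, d, f}  B2 = {a, d, e, f}  B3 = {a, b, d, f}  B4 = {a, d, f, g}
Tree: B1–B2, B2–B3, B3–B4

The largest bag has 4 vertices, giving width 3; this decomposition certifies tw(G) ≤ 3. For the lower bound: the 4 vertex sets {a,c}, {e,f}, {d}, {b} are disjoint, each induces a connected subgraph, and every pair is joined by at least one edge of G. Contracting each set to a single vertex therefore yields K_{4} as a minor, and since treewidth is minor-monotone, tw(G) ≥ tw(K_{4}) = 3. Therefore the treewidth is 3.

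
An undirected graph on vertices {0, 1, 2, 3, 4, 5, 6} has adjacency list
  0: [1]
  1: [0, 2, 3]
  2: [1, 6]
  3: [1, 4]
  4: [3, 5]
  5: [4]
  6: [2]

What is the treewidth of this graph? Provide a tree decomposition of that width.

Every bag has size at most 2, so the width is 2 − 1 = 1 and tw(G) ≤ 1. Since G has at least one edge (e.g. 4–3), it is not an edgeless graph, so tw(G) ≥ 1. The upper and lower bounds meet at 1, so that is the treewidth.

Treewidth 1.
Bags: B1 = {3, 4}  B2 = {1, 3}  B3 = {4, 5}  B4 = {1, 2}  B5 = {0, 1}  B6 = {2, 6}
Tree: B1–B2, B1–B3, B2–B4, B4–B5, B4–B6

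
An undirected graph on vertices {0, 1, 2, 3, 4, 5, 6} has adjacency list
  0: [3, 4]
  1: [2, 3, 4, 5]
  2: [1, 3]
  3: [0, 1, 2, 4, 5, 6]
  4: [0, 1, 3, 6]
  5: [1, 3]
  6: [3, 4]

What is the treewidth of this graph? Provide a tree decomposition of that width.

The largest bag has 3 vertices, giving width 2; this decomposition certifies tw(G) ≤ 2. For the lower bound, the 3 vertices {0, 3, 4} are pairwise adjacent, and any tree decomposition puts a clique entirely inside one bag — forcing width ≥ 2. Combining the bounds, tw(G) = 2.

Treewidth 2.
One optimal decomposition is:
Bags: B1 = {3, 4, 6}  B2 = {1, 3, 4}  B3 = {1, 2, 3}  B4 = {0, 3, 4}  B5 = {1, 3, 5}
Tree: B1–B2, B2–B3, B2–B4, B3–B5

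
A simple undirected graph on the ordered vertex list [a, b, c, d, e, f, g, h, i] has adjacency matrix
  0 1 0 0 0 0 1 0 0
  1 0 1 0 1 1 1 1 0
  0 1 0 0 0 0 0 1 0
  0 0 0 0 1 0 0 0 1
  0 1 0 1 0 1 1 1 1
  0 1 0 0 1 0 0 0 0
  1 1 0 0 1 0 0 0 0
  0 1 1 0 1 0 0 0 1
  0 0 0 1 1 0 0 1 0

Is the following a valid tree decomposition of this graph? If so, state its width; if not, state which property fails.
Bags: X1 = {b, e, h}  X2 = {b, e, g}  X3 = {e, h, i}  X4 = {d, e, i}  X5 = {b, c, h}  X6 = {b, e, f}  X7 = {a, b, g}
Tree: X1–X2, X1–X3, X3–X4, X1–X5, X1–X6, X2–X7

Yes; width 2.

Checking the three conditions: (i) the bags cover all of {a, b, c, d, e, f, g, h, i}; (ii) for each edge, some bag contains both endpoints; (iii) the bags containing any fixed vertex form a subtree. All hold, so the decomposition is valid with width 3 − 1 = 2.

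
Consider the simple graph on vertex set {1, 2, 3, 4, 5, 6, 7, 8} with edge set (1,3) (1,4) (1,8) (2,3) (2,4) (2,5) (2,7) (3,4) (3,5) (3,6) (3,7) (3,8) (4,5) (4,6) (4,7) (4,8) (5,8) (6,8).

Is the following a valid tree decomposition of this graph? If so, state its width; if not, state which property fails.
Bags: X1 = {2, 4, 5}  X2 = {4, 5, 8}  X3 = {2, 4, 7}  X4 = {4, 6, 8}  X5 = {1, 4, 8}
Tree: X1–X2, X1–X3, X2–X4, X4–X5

A tree decomposition must satisfy three properties: every vertex lies in some bag; for every edge, both endpoints lie together in some bag; and for every vertex, the bags containing it form a connected subtree. Here vertex 3 appears in no bag, so the decomposition is invalid.

No — vertex 3 appears in no bag.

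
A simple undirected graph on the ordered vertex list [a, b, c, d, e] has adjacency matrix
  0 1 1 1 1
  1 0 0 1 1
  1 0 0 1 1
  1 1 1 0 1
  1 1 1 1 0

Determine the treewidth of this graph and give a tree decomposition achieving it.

Treewidth 3.
One such decomposition:
Bags: B1 = {a, c, d, e}  B2 = {a, b, d, e}
Tree: B1–B2

Every bag has size at most 4, so the width is 4 − 1 = 3 and tw(G) ≤ 3. On the other hand G contains the 4-clique {a, c, d, e}. A clique must lie in a single bag of any decomposition, so no decomposition can have width below 3. Hence tw(G) = 3 exactly.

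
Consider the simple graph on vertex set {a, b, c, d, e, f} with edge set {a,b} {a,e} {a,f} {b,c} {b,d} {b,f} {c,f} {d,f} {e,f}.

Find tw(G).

A width-2 tree decomposition is:
Bags: B1 = {b, d, f}  B2 = {a, b, f}  B3 = {b, c, f}  B4 = {a, e, f}
Tree: B1–B2, B2–B3, B2–B4
Each bag holds 3 vertices, so the decomposition has width 2, which upper-bounds the treewidth. On the other hand G contains the 3-clique {a, e, f}. A clique must lie in a single bag of any decomposition, so no decomposition can have width below 2. The upper and lower bounds meet at 2, so that is the treewidth.

2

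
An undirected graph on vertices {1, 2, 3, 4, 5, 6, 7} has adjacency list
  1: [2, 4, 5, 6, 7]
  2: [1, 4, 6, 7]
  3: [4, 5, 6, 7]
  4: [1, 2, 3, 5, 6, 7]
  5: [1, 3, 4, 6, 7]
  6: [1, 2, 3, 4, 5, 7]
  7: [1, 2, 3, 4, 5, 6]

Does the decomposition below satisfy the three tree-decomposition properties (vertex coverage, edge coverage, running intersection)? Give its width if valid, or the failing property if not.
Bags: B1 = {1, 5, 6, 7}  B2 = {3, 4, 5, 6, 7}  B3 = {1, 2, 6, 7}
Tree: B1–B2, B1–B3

A tree decomposition must satisfy three properties: every vertex lies in some bag; for every edge, both endpoints lie together in some bag; and for every vertex, the bags containing it form a connected subtree. Here edge (4,1) lies in no bag, so the decomposition is invalid.

No — edge (4,1) lies in no bag.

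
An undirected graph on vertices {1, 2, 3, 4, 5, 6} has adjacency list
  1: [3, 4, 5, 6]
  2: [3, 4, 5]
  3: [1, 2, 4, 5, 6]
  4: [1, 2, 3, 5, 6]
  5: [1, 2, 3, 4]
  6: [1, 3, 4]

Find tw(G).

3

A width-3 tree decomposition is:
Bags: B1 = {1, 3, 4, 6}  B2 = {1, 3, 4, 5}  B3 = {2, 3, 4, 5}
Tree: B1–B2, B2–B3
Each bag holds 4 vertices, so the decomposition has width 3, which upper-bounds the treewidth. On the other hand G contains the 4-clique {1, 3, 4, 5}. A clique must lie in a single bag of any decomposition, so no decomposition can have width below 3. Combining the bounds, tw(G) = 3.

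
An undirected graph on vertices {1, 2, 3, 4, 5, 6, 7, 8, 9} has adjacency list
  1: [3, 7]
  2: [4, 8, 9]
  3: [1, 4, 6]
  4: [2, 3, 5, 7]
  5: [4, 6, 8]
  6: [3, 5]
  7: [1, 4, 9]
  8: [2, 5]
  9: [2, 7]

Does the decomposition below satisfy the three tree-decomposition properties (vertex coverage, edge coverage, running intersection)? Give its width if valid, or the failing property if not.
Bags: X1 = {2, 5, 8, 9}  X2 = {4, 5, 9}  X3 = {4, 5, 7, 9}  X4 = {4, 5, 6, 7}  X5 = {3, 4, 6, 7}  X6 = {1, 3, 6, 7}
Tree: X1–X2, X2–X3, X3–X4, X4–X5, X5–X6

A tree decomposition must satisfy three properties: every vertex lies in some bag; for every edge, both endpoints lie together in some bag; and for every vertex, the bags containing it form a connected subtree. Here edge (2,4) lies in no bag, so the decomposition is invalid.

No — edge (2,4) lies in no bag.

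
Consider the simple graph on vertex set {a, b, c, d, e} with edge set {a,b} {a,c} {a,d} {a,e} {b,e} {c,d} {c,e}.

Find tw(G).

2

A width-2 tree decomposition is:
Bags: B1 = {a, c, e}  B2 = {a, b, e}  B3 = {a, c, d}
Tree: B1–B2, B1–B3
The largest bag has 3 vertices, giving width 2; this decomposition certifies tw(G) ≤ 2. For the lower bound, the 3 vertices {a, c, d} are pairwise adjacent, and any tree decomposition puts a clique entirely inside one bag — forcing width ≥ 2. Therefore the treewidth is 2.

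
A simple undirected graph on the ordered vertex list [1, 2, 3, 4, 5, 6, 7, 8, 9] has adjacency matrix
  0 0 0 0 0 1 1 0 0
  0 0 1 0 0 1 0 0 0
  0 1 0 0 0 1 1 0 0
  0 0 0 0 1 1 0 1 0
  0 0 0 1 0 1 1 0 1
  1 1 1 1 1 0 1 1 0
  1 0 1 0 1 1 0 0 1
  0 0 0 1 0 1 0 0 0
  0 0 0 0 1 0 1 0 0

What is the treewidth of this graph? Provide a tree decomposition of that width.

Every bag has size at most 3, so the width is 3 − 1 = 2 and tw(G) ≤ 2. For the lower bound, the 3 vertices {5, 7, 9} are pairwise adjacent, and any tree decomposition puts a clique entirely inside one bag — forcing width ≥ 2. Combining the bounds, tw(G) = 2.

Treewidth 2.
One such decomposition:
Bags: B1 = {3, 6, 7}  B2 = {2, 3, 6}  B3 = {5, 6, 7}  B4 = {1, 6, 7}  B5 = {4, 5, 6}  B6 = {4, 6, 8}  B7 = {5, 7, 9}
Tree: B1–B2, B1–B3, B3–B4, B3–B5, B5–B6, B3–B7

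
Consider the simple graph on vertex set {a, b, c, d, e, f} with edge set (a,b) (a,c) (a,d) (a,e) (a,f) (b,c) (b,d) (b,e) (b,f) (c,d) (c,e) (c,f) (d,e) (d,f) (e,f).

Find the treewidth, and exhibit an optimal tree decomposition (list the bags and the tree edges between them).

With just one bag of size 6, the width is 6 − 1 = 5, so tw(G) ≤ 5. For the lower bound, the 6 vertices {a, b, c, d, e, f} are pairwise adjacent, and any tree decomposition puts a clique entirely inside one bag — forcing width ≥ 5. The upper and lower bounds meet at 5, so that is the treewidth.

Treewidth 5.
One such decomposition:
Bags: B1 = {a, b, c, d, e, f}
Tree: (single bag)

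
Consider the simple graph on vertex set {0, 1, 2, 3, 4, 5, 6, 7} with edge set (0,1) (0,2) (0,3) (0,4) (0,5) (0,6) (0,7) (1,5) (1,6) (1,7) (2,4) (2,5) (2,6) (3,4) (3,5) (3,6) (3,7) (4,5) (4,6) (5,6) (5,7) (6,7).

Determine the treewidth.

4

A width-4 tree decomposition is:
Bags: B1 = {0, 1, 5, 6, 7}  B2 = {0, 3, 5, 6, 7}  B3 = {0, 3, 4, 5, 6}  B4 = {0, 2, 4, 5, 6}
Tree: B1–B2, B2–B3, B3–B4
Every bag has size at most 5, so the width is 5 − 1 = 4 and tw(G) ≤ 4. For the lower bound, the 5 vertices {0, 1, 5, 6, 7} are pairwise adjacent, and any tree decomposition puts a clique entirely inside one bag — forcing width ≥ 4. Hence tw(G) = 4 exactly.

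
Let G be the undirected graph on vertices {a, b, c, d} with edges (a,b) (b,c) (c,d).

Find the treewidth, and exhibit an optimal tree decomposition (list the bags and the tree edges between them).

Treewidth 1.
One optimal decomposition is:
Bags: B1 = {c, d}  B2 = {b, c}  B3 = {a, b}
Tree: B1–B2, B2–B3

The largest bag has 2 vertices, giving width 1; this decomposition certifies tw(G) ≤ 1. G has an edge, so its treewidth is at least 1. Combining the bounds, tw(G) = 1.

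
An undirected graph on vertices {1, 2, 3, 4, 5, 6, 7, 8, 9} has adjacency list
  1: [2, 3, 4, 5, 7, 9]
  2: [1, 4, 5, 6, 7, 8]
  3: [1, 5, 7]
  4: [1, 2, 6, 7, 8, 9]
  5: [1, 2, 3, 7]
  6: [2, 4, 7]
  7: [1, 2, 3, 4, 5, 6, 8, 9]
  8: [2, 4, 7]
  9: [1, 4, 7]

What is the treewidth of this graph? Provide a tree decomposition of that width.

Each bag holds 4 vertices, so the decomposition has width 3, which upper-bounds the treewidth. Conversely, {2, 4, 7, 8} is a clique of size 4, and the vertices of any clique must share a bag in every tree decomposition; so some bag has ≥ 4 vertices and tw(G) ≥ 3. Hence tw(G) = 3 exactly.

Treewidth 3.
One optimal decomposition is:
Bags: B1 = {2, 4, 6, 7}  B2 = {2, 4, 7, 8}  B3 = {1, 2, 4, 7}  B4 = {1, 2, 5, 7}  B5 = {1, 3, 5, 7}  B6 = {1, 4, 7, 9}
Tree: B1–B2, B1–B3, B3–B4, B4–B5, B3–B6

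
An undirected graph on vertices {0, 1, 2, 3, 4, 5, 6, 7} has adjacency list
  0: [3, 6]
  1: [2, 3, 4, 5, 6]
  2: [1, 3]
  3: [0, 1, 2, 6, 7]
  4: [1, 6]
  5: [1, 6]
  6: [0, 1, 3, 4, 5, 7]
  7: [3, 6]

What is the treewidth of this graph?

2

A width-2 tree decomposition is:
Bags: B1 = {3, 6, 7}  B2 = {1, 3, 6}  B3 = {1, 5, 6}  B4 = {0, 3, 6}  B5 = {1, 4, 6}  B6 = {1, 2, 3}
Tree: B1–B2, B2–B3, B2–B4, B3–B5, B2–B6
Each bag holds 3 vertices, so the decomposition has width 2, which upper-bounds the treewidth. Conversely, {1, 2, 3} is a clique of size 3, and the vertices of any clique must share a bag in every tree decomposition; so some bag has ≥ 3 vertices and tw(G) ≥ 2. The upper and lower bounds meet at 2, so that is the treewidth.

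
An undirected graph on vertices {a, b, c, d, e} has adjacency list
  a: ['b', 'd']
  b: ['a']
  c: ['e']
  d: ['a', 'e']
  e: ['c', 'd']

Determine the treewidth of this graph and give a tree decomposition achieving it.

Treewidth 1.
One optimal decomposition is:
Bags: B1 = {c, e}  B2 = {d, e}  B3 = {a, d}  B4 = {a, b}
Tree: B1–B2, B2–B3, B3–B4

Every bag has size at most 2, so the width is 2 − 1 = 1 and tw(G) ≤ 1. Any graph with an edge has treewidth ≥ 1, and G has the edge c–e. Hence tw(G) = 1 exactly.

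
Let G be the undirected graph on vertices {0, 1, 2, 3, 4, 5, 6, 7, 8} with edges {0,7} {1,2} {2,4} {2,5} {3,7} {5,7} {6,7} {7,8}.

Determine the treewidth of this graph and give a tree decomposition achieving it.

Every bag has size at most 2, so the width is 2 − 1 = 1 and tw(G) ≤ 1. Since G has at least one edge (e.g. 7–6), it is not an edgeless graph, so tw(G) ≥ 1. Combining the bounds, tw(G) = 1.

Treewidth 1.
One such decomposition:
Bags: B1 = {6, 7}  B2 = {5, 7}  B3 = {2, 5}  B4 = {2, 4}  B5 = {0, 7}  B6 = {7, 8}  B7 = {3, 7}  B8 = {1, 2}
Tree: B1–B2, B2–B3, B3–B4, B1–B5, B1–B6, B5–B7, B4–B8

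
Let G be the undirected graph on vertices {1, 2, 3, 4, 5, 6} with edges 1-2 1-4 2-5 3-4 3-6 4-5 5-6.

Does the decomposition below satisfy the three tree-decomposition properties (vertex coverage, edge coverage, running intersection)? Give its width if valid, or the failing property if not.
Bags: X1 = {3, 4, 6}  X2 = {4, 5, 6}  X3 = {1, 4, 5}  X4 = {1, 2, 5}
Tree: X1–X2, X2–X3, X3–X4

Vertex coverage: the bags together contain {1, 2, 3, 4, 5, 6}, the full vertex set. Edge coverage: each edge of G has both endpoints in at least one bag. Running intersection: for every vertex, the bags containing it form a connected subtree. All three properties hold, so this is a valid tree decomposition of width max|bag| − 1 = 2, and hence tw(G) ≤ 2.

Yes; width 2.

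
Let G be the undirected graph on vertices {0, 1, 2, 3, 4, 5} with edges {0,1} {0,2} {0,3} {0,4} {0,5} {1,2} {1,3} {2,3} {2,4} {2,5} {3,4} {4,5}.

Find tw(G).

3

A width-3 tree decomposition is:
Bags: B1 = {0, 2, 4, 5}  B2 = {0, 2, 3, 4}  B3 = {0, 1, 2, 3}
Tree: B1–B2, B2–B3
Every bag has size at most 4, so the width is 4 − 1 = 3 and tw(G) ≤ 3. For the lower bound, the 4 vertices {0, 1, 2, 3} are pairwise adjacent, and any tree decomposition puts a clique entirely inside one bag — forcing width ≥ 3. Combining the bounds, tw(G) = 3.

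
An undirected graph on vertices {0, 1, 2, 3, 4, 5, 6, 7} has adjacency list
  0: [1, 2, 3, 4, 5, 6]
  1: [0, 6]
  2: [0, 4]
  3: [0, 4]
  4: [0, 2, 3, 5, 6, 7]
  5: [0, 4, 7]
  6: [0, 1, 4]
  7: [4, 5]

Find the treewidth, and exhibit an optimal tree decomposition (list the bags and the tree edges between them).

The largest bag has 3 vertices, giving width 2; this decomposition certifies tw(G) ≤ 2. Conversely, {0, 1, 6} is a clique of size 3, and the vertices of any clique must share a bag in every tree decomposition; so some bag has ≥ 3 vertices and tw(G) ≥ 2. Therefore the treewidth is 2.

Treewidth 2.
Bags: B1 = {0, 4, 5}  B2 = {0, 4, 6}  B3 = {0, 3, 4}  B4 = {4, 5, 7}  B5 = {0, 2, 4}  B6 = {0, 1, 6}
Tree: B1–B2, B1–B3, B1–B4, B1–B5, B2–B6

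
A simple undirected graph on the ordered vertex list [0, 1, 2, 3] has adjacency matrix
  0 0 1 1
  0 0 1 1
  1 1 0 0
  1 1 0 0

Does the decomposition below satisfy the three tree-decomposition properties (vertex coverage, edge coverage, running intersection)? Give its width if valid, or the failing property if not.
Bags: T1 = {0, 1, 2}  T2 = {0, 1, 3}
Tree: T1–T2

Yes; width 2.

Every vertex of G appears in some bag (union = {0, 1, 2, 3}); every edge is covered by a bag; and for each vertex v the set of bags containing v is connected in the bag tree. The decomposition is therefore valid. The largest bag has 3 vertices, so the width is 2.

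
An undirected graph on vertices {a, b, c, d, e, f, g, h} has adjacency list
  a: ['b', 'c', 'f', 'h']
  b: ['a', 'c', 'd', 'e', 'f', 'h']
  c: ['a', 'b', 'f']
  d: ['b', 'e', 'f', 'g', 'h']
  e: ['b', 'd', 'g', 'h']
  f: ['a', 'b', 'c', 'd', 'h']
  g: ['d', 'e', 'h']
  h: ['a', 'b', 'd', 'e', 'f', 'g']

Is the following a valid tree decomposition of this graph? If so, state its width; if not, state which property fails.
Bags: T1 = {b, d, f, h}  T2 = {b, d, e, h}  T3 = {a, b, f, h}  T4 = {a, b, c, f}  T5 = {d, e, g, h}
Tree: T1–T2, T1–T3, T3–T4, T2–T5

Yes; width 3.

Every vertex of G appears in some bag (union = {a, b, c, d, e, f, g, h}); every edge is covered by a bag; and for each vertex v the set of bags containing v is connected in the bag tree. The decomposition is therefore valid. The largest bag has 4 vertices, so the width is 3.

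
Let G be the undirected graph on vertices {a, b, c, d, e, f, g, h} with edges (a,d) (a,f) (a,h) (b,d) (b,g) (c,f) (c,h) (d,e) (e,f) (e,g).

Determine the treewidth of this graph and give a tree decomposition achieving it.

Every bag has size at most 3, so the width is 3 − 1 = 2 and tw(G) ≤ 2. The edges b–g–e–d–b form a cycle, so G is not a tree and its treewidth is at least 2. Therefore the treewidth is 2.

Treewidth 2.
Bags: B1 = {b, d, g}  B2 = {d, e, g}  B3 = {a, d, e}  B4 = {a, e, f}  B5 = {a, f, h}  B6 = {c, f, h}
Tree: B1–B2, B2–B3, B3–B4, B4–B5, B5–B6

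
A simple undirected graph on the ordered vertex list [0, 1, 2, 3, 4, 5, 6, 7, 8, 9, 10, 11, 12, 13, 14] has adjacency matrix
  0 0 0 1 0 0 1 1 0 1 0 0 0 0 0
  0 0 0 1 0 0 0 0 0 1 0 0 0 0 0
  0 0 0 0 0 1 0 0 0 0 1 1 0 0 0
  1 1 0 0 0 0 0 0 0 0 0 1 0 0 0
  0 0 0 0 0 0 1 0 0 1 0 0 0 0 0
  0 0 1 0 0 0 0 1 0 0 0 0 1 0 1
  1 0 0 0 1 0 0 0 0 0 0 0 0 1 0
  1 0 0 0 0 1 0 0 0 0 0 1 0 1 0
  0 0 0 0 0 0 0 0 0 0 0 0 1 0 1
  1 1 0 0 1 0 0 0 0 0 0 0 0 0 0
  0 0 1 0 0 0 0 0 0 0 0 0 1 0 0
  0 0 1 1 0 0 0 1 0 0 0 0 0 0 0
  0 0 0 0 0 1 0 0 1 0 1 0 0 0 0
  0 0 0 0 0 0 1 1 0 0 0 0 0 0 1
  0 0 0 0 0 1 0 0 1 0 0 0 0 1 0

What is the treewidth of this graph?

A width-3 tree decomposition is:
Bags: B1 = {8, 10, 12, 14}  B2 = {5, 10, 12, 14}  B3 = {2, 5, 10, 14}  B4 = {2, 5, 13, 14}  B5 = {2, 5, 7, 13}  B6 = {2, 7, 11, 13}  B7 = {6, 7, 11, 13}  B8 = {0, 6, 7, 11}  B9 = {0, 3, 6, 11}  B10 = {0, 3, 4, 6}  B11 = {0, 3, 4, 9}  B12 = {1, 3, 4, 9}
Tree: B1–B2, B2–B3, B3–B4, B4–B5, B5–B6, B6–B7, B7–B8, B8–B9, B9–B10, B10–B11, B11–B12
The largest bag has 4 vertices, giving width 3; this decomposition certifies tw(G) ≤ 3. For the lower bound: the 4 vertex sets {8,10,12}, {14}, {5}, {2,7,11,13} are disjoint, each induces a connected subgraph, and every pair is joined by at least one edge of G. Contracting each set to a single vertex therefore yields K_{4} as a minor, and since treewidth is minor-monotone, tw(G) ≥ tw(K_{4}) = 3. The upper and lower bounds meet at 3, so that is the treewidth.

3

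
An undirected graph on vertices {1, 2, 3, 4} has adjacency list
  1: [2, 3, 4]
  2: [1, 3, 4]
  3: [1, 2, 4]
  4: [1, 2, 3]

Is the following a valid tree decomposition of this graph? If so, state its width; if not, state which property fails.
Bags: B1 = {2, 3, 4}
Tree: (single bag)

A tree decomposition must satisfy three properties: every vertex lies in some bag; for every edge, both endpoints lie together in some bag; and for every vertex, the bags containing it form a connected subtree. Here vertex 1 appears in no bag, so the decomposition is invalid.

No — vertex 1 appears in no bag.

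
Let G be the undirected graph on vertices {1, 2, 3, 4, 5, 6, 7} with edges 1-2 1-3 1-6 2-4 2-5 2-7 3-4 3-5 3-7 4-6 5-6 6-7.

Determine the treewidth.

3

A width-3 tree decomposition is:
Bags: B1 = {2, 3, 4, 6}  B2 = {1, 2, 3, 6}  B3 = {2, 3, 5, 6}  B4 = {2, 3, 6, 7}
Tree: B1–B2, B2–B3, B3–B4
Every bag has size at most 4, so the width is 4 − 1 = 3 and tw(G) ≤ 3. For the lower bound: the 4 vertex sets {2,4}, {1,3}, {6}, {5} are disjoint, each induces a connected subgraph, and every pair is joined by at least one edge of G. Contracting each set to a single vertex therefore yields K_{4} as a minor, and since treewidth is minor-monotone, tw(G) ≥ tw(K_{4}) = 3. Hence tw(G) = 3 exactly.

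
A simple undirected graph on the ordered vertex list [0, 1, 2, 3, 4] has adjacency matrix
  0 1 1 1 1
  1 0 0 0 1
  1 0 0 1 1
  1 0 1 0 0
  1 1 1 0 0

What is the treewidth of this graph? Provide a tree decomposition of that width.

Treewidth 2.
One such decomposition:
Bags: B1 = {0, 2, 4}  B2 = {0, 1, 4}  B3 = {0, 2, 3}
Tree: B1–B2, B1–B3

Each bag holds 3 vertices, so the decomposition has width 2, which upper-bounds the treewidth. Conversely, {0, 1, 4} is a clique of size 3, and the vertices of any clique must share a bag in every tree decomposition; so some bag has ≥ 3 vertices and tw(G) ≥ 2. The upper and lower bounds meet at 2, so that is the treewidth.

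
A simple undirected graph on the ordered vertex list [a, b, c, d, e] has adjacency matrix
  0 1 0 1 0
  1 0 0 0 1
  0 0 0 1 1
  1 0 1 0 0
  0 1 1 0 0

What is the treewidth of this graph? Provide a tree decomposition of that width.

The largest bag has 3 vertices, giving width 2; this decomposition certifies tw(G) ≤ 2. Since a–b–e–c–d–a is a cycle in G, G is not acyclic. Forests are exactly the graphs of treewidth ≤ 1, so tw(G) ≥ 2. Hence tw(G) = 2 exactly.

Treewidth 2.
Bags: B1 = {a, b, e}  B2 = {a, c, e}  B3 = {a, c, d}
Tree: B1–B2, B2–B3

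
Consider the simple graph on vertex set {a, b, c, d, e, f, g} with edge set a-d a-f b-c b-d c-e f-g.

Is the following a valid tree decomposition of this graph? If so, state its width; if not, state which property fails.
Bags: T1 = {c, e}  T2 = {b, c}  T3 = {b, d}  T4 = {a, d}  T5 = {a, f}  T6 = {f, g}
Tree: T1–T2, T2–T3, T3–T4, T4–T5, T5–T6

Every vertex of G appears in some bag (union = {a, b, c, d, e, f, g}); every edge is covered by a bag; and for each vertex v the set of bags containing v is connected in the bag tree. The decomposition is therefore valid. The largest bag has 2 vertices, so the width is 1.

Yes; width 1.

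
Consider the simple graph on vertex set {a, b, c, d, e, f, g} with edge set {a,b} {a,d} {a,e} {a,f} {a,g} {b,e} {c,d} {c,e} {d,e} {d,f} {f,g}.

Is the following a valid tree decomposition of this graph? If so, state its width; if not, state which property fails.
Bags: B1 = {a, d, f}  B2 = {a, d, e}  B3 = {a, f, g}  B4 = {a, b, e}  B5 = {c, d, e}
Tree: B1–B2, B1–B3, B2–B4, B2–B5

Yes; width 2.

Vertex coverage: the bags together contain {a, b, c, d, e, f, g}, the full vertex set. Edge coverage: each edge of G has both endpoints in at least one bag. Running intersection: for every vertex, the bags containing it form a connected subtree. All three properties hold, so this is a valid tree decomposition of width max|bag| − 1 = 2, and hence tw(G) ≤ 2.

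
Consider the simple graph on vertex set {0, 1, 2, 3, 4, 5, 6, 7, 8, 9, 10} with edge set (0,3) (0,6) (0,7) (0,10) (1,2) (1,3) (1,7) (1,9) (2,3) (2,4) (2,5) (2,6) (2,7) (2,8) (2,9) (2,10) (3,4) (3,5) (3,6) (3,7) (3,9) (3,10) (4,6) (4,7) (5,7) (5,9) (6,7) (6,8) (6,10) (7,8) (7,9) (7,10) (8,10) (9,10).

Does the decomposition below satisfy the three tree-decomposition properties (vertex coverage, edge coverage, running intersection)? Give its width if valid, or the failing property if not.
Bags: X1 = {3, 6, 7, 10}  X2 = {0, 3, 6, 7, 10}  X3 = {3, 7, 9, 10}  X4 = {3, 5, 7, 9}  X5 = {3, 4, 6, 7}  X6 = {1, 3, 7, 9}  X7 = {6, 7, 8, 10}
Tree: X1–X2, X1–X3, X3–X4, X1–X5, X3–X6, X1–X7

No — vertex 2 appears in no bag.

A tree decomposition must satisfy three properties: every vertex lies in some bag; for every edge, both endpoints lie together in some bag; and for every vertex, the bags containing it form a connected subtree. Here vertex 2 appears in no bag, so the decomposition is invalid.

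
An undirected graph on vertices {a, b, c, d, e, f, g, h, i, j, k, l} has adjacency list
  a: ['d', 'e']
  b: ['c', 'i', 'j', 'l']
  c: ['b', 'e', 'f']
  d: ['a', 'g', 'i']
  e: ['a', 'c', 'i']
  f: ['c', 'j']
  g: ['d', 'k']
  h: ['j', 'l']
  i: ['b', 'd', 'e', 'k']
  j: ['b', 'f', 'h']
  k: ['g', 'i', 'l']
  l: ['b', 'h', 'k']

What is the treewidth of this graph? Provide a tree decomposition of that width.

Treewidth 3.
One optimal decomposition is:
Bags: B1 = {a, d, g, k}  B2 = {a, d, i, k}  B3 = {a, e, i, k}  B4 = {e, i, k, l}  B5 = {b, e, i, l}  B6 = {b, c, e, l}  B7 = {b, c, h, l}  B8 = {b, c, h, j}  B9 = {c, f, h, j}
Tree: B1–B2, B2–B3, B3–B4, B4–B5, B5–B6, B6–B7, B7–B8, B8–B9

Each bag holds 4 vertices, so the decomposition has width 3, which upper-bounds the treewidth. For the lower bound: the 4 vertex sets {a,d,g}, {k}, {i}, {b,c,e,l} are disjoint, each induces a connected subgraph, and every pair is joined by at least one edge of G. Contracting each set to a single vertex therefore yields K_{4} as a minor, and since treewidth is minor-monotone, tw(G) ≥ tw(K_{4}) = 3. Combining the bounds, tw(G) = 3.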